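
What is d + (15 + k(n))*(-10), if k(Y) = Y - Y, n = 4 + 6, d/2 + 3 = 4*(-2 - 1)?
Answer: -180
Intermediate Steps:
d = -30 (d = -6 + 2*(4*(-2 - 1)) = -6 + 2*(4*(-3)) = -6 + 2*(-12) = -6 - 24 = -30)
n = 10
k(Y) = 0
d + (15 + k(n))*(-10) = -30 + (15 + 0)*(-10) = -30 + 15*(-10) = -30 - 150 = -180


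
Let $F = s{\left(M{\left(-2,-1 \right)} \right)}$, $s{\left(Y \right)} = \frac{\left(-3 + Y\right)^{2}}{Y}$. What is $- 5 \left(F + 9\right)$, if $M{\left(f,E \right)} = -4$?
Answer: $\frac{65}{4} \approx 16.25$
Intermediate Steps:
$s{\left(Y \right)} = \frac{\left(-3 + Y\right)^{2}}{Y}$
$F = - \frac{49}{4}$ ($F = \frac{\left(-3 - 4\right)^{2}}{-4} = - \frac{\left(-7\right)^{2}}{4} = \left(- \frac{1}{4}\right) 49 = - \frac{49}{4} \approx -12.25$)
$- 5 \left(F + 9\right) = - 5 \left(- \frac{49}{4} + 9\right) = \left(-5\right) \left(- \frac{13}{4}\right) = \frac{65}{4}$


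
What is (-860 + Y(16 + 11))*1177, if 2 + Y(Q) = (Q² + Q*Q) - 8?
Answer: 692076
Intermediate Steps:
Y(Q) = -10 + 2*Q² (Y(Q) = -2 + ((Q² + Q*Q) - 8) = -2 + ((Q² + Q²) - 8) = -2 + (2*Q² - 8) = -2 + (-8 + 2*Q²) = -10 + 2*Q²)
(-860 + Y(16 + 11))*1177 = (-860 + (-10 + 2*(16 + 11)²))*1177 = (-860 + (-10 + 2*27²))*1177 = (-860 + (-10 + 2*729))*1177 = (-860 + (-10 + 1458))*1177 = (-860 + 1448)*1177 = 588*1177 = 692076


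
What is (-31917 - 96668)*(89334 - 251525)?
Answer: 20855329735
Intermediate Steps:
(-31917 - 96668)*(89334 - 251525) = -128585*(-162191) = 20855329735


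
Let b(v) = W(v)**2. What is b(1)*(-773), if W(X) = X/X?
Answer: -773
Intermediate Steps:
W(X) = 1
b(v) = 1 (b(v) = 1**2 = 1)
b(1)*(-773) = 1*(-773) = -773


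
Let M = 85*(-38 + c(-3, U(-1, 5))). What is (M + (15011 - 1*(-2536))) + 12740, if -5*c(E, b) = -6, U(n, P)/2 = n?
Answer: 27159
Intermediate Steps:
U(n, P) = 2*n
c(E, b) = 6/5 (c(E, b) = -1/5*(-6) = 6/5)
M = -3128 (M = 85*(-38 + 6/5) = 85*(-184/5) = -3128)
(M + (15011 - 1*(-2536))) + 12740 = (-3128 + (15011 - 1*(-2536))) + 12740 = (-3128 + (15011 + 2536)) + 12740 = (-3128 + 17547) + 12740 = 14419 + 12740 = 27159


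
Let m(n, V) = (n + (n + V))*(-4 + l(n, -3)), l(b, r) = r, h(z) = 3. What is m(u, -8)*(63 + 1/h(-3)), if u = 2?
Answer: 5320/3 ≈ 1773.3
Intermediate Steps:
m(n, V) = -14*n - 7*V (m(n, V) = (n + (n + V))*(-4 - 3) = (n + (V + n))*(-7) = (V + 2*n)*(-7) = -14*n - 7*V)
m(u, -8)*(63 + 1/h(-3)) = (-14*2 - 7*(-8))*(63 + 1/3) = (-28 + 56)*(63 + 1/3) = 28*(190/3) = 5320/3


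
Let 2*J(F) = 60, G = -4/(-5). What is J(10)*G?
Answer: 24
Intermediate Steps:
G = 4/5 (G = -4*(-1/5) = 4/5 ≈ 0.80000)
J(F) = 30 (J(F) = (1/2)*60 = 30)
J(10)*G = 30*(4/5) = 24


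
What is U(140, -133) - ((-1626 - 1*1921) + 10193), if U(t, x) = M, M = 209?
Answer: -6437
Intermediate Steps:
U(t, x) = 209
U(140, -133) - ((-1626 - 1*1921) + 10193) = 209 - ((-1626 - 1*1921) + 10193) = 209 - ((-1626 - 1921) + 10193) = 209 - (-3547 + 10193) = 209 - 1*6646 = 209 - 6646 = -6437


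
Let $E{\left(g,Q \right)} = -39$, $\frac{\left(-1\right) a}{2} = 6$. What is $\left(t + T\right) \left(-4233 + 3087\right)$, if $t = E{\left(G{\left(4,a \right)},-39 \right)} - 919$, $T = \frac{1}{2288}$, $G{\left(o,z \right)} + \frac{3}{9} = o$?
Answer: $\frac{1255960419}{1144} \approx 1.0979 \cdot 10^{6}$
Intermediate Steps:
$a = -12$ ($a = \left(-2\right) 6 = -12$)
$G{\left(o,z \right)} = - \frac{1}{3} + o$
$T = \frac{1}{2288} \approx 0.00043706$
$t = -958$ ($t = -39 - 919 = -958$)
$\left(t + T\right) \left(-4233 + 3087\right) = \left(-958 + \frac{1}{2288}\right) \left(-4233 + 3087\right) = \left(- \frac{2191903}{2288}\right) \left(-1146\right) = \frac{1255960419}{1144}$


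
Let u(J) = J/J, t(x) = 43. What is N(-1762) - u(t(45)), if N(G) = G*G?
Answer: 3104643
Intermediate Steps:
N(G) = G²
u(J) = 1
N(-1762) - u(t(45)) = (-1762)² - 1*1 = 3104644 - 1 = 3104643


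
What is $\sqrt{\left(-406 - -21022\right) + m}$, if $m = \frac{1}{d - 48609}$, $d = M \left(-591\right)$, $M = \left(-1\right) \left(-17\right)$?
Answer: $\frac{\sqrt{4433118180270}}{14664} \approx 143.58$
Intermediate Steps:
$M = 17$
$d = -10047$ ($d = 17 \left(-591\right) = -10047$)
$m = - \frac{1}{58656}$ ($m = \frac{1}{-10047 - 48609} = \frac{1}{-58656} = - \frac{1}{58656} \approx -1.7049 \cdot 10^{-5}$)
$\sqrt{\left(-406 - -21022\right) + m} = \sqrt{\left(-406 - -21022\right) - \frac{1}{58656}} = \sqrt{\left(-406 + 21022\right) - \frac{1}{58656}} = \sqrt{20616 - \frac{1}{58656}} = \sqrt{\frac{1209252095}{58656}} = \frac{\sqrt{4433118180270}}{14664}$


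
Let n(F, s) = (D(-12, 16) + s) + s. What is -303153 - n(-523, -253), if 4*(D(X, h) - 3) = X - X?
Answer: -302650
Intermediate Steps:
D(X, h) = 3 (D(X, h) = 3 + (X - X)/4 = 3 + (1/4)*0 = 3 + 0 = 3)
n(F, s) = 3 + 2*s (n(F, s) = (3 + s) + s = 3 + 2*s)
-303153 - n(-523, -253) = -303153 - (3 + 2*(-253)) = -303153 - (3 - 506) = -303153 - 1*(-503) = -303153 + 503 = -302650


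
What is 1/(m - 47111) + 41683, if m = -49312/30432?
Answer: 1867569382715/44804102 ≈ 41683.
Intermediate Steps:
m = -1541/951 (m = -49312*1/30432 = -1541/951 ≈ -1.6204)
1/(m - 47111) + 41683 = 1/(-1541/951 - 47111) + 41683 = 1/(-44804102/951) + 41683 = -951/44804102 + 41683 = 1867569382715/44804102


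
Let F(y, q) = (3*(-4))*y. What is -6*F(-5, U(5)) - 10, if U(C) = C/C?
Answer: -370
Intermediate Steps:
U(C) = 1
F(y, q) = -12*y
-6*F(-5, U(5)) - 10 = -(-72)*(-5) - 10 = -6*60 - 10 = -360 - 10 = -370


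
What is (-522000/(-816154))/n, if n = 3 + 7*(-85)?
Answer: -32625/30197698 ≈ -0.0010804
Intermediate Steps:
n = -592 (n = 3 - 595 = -592)
(-522000/(-816154))/n = -522000/(-816154)/(-592) = -522000*(-1/816154)*(-1/592) = (261000/408077)*(-1/592) = -32625/30197698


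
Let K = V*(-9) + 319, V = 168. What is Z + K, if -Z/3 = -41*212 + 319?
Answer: 23926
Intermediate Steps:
Z = 25119 (Z = -3*(-41*212 + 319) = -3*(-8692 + 319) = -3*(-8373) = 25119)
K = -1193 (K = 168*(-9) + 319 = -1512 + 319 = -1193)
Z + K = 25119 - 1193 = 23926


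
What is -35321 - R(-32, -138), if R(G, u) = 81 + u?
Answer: -35264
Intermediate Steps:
-35321 - R(-32, -138) = -35321 - (81 - 138) = -35321 - 1*(-57) = -35321 + 57 = -35264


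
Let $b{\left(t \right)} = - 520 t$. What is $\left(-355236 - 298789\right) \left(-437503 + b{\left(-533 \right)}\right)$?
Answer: $104868330575$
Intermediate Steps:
$\left(-355236 - 298789\right) \left(-437503 + b{\left(-533 \right)}\right) = \left(-355236 - 298789\right) \left(-437503 - -277160\right) = - 654025 \left(-437503 + 277160\right) = \left(-654025\right) \left(-160343\right) = 104868330575$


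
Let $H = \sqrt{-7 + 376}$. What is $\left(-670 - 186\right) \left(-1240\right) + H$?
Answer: $1061440 + 3 \sqrt{41} \approx 1.0615 \cdot 10^{6}$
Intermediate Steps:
$H = 3 \sqrt{41}$ ($H = \sqrt{369} = 3 \sqrt{41} \approx 19.209$)
$\left(-670 - 186\right) \left(-1240\right) + H = \left(-670 - 186\right) \left(-1240\right) + 3 \sqrt{41} = \left(-856\right) \left(-1240\right) + 3 \sqrt{41} = 1061440 + 3 \sqrt{41}$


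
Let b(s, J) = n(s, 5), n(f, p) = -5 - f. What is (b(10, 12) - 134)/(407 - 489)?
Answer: 149/82 ≈ 1.8171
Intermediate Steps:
b(s, J) = -5 - s
(b(10, 12) - 134)/(407 - 489) = ((-5 - 1*10) - 134)/(407 - 489) = ((-5 - 10) - 134)/(-82) = (-15 - 134)*(-1/82) = -149*(-1/82) = 149/82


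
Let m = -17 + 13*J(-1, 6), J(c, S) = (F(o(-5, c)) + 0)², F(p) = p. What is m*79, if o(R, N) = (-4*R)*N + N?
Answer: 451564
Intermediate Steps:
o(R, N) = N - 4*N*R (o(R, N) = -4*N*R + N = N - 4*N*R)
J(c, S) = 441*c² (J(c, S) = (c*(1 - 4*(-5)) + 0)² = (c*(1 + 20) + 0)² = (c*21 + 0)² = (21*c + 0)² = (21*c)² = 441*c²)
m = 5716 (m = -17 + 13*(441*(-1)²) = -17 + 13*(441*1) = -17 + 13*441 = -17 + 5733 = 5716)
m*79 = 5716*79 = 451564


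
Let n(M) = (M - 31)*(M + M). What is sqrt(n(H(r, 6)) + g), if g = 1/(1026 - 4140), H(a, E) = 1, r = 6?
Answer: I*sqrt(64646986)/1038 ≈ 7.746*I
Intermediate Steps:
g = -1/3114 (g = 1/(-3114) = -1/3114 ≈ -0.00032113)
n(M) = 2*M*(-31 + M) (n(M) = (-31 + M)*(2*M) = 2*M*(-31 + M))
sqrt(n(H(r, 6)) + g) = sqrt(2*1*(-31 + 1) - 1/3114) = sqrt(2*1*(-30) - 1/3114) = sqrt(-60 - 1/3114) = sqrt(-186841/3114) = I*sqrt(64646986)/1038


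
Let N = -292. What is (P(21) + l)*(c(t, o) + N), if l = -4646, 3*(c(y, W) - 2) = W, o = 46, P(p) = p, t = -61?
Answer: 3811000/3 ≈ 1.2703e+6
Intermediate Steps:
c(y, W) = 2 + W/3
(P(21) + l)*(c(t, o) + N) = (21 - 4646)*((2 + (⅓)*46) - 292) = -4625*((2 + 46/3) - 292) = -4625*(52/3 - 292) = -4625*(-824/3) = 3811000/3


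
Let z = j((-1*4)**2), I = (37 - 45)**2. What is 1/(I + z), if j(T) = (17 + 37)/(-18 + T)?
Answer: 1/37 ≈ 0.027027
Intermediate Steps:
I = 64 (I = (-8)**2 = 64)
j(T) = 54/(-18 + T)
z = -27 (z = 54/(-18 + (-1*4)**2) = 54/(-18 + (-4)**2) = 54/(-18 + 16) = 54/(-2) = 54*(-1/2) = -27)
1/(I + z) = 1/(64 - 27) = 1/37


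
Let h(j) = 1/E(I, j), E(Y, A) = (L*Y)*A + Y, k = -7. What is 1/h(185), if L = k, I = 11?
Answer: -14234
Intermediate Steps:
L = -7
E(Y, A) = Y - 7*A*Y (E(Y, A) = (-7*Y)*A + Y = -7*A*Y + Y = Y - 7*A*Y)
h(j) = 1/(11 - 77*j) (h(j) = 1/(11*(1 - 7*j)) = 1/(11 - 77*j))
1/h(185) = 1/(1/(11*(1 - 7*185))) = 1/(1/(11*(1 - 1295))) = 1/((1/11)/(-1294)) = 1/((1/11)*(-1/1294)) = 1/(-1/14234) = -14234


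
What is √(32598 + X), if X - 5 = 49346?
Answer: √81949 ≈ 286.27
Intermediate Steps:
X = 49351 (X = 5 + 49346 = 49351)
√(32598 + X) = √(32598 + 49351) = √81949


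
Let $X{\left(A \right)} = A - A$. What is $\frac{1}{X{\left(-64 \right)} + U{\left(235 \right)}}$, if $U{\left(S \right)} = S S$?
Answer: $\frac{1}{55225} \approx 1.8108 \cdot 10^{-5}$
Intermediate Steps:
$U{\left(S \right)} = S^{2}$
$X{\left(A \right)} = 0$
$\frac{1}{X{\left(-64 \right)} + U{\left(235 \right)}} = \frac{1}{0 + 235^{2}} = \frac{1}{0 + 55225} = \frac{1}{55225}$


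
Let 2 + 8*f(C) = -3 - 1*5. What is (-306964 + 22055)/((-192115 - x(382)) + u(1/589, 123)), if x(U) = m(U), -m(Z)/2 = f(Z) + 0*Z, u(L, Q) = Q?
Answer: 569818/383989 ≈ 1.4839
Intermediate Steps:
f(C) = -5/4 (f(C) = -¼ + (-3 - 1*5)/8 = -¼ + (-3 - 5)/8 = -¼ + (⅛)*(-8) = -¼ - 1 = -5/4)
m(Z) = 5/2 (m(Z) = -2*(-5/4 + 0*Z) = -2*(-5/4 + 0) = -2*(-5/4) = 5/2)
x(U) = 5/2
(-306964 + 22055)/((-192115 - x(382)) + u(1/589, 123)) = (-306964 + 22055)/((-192115 - 1*5/2) + 123) = -284909/((-192115 - 5/2) + 123) = -284909/(-384235/2 + 123) = -284909/(-383989/2) = -284909*(-2/383989) = 569818/383989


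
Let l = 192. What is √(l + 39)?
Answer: √231 ≈ 15.199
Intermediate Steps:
√(l + 39) = √(192 + 39) = √231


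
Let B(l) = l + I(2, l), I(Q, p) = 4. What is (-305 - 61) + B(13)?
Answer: -349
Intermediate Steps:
B(l) = 4 + l (B(l) = l + 4 = 4 + l)
(-305 - 61) + B(13) = (-305 - 61) + (4 + 13) = -366 + 17 = -349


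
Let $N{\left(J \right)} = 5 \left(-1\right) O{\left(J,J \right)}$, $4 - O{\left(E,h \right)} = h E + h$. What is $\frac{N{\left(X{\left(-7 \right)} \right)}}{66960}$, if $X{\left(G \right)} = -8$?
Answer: $\frac{13}{3348} \approx 0.0038829$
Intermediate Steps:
$O{\left(E,h \right)} = 4 - h - E h$ ($O{\left(E,h \right)} = 4 - \left(h E + h\right) = 4 - \left(E h + h\right) = 4 - \left(h + E h\right) = 4 - h - E h$)
$N{\left(J \right)} = -20 + 5 J + 5 J^{2}$ ($N{\left(J \right)} = 5 \left(-1\right) \left(4 - J - J J\right) = - 5 \left(4 - J - J^{2}\right) = -20 + 5 J + 5 J^{2}$)
$\frac{N{\left(X{\left(-7 \right)} \right)}}{66960} = \frac{-20 + 5 \left(-8\right) + 5 \left(-8\right)^{2}}{66960} = \left(-20 - 40 + 5 \cdot 64\right) \frac{1}{66960} = \left(-20 - 40 + 320\right) \frac{1}{66960} = 260 \cdot \frac{1}{66960} = \frac{13}{3348}$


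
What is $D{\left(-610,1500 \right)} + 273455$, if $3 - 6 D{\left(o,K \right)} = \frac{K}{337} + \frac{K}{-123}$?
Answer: $\frac{22670114861}{82902} \approx 2.7346 \cdot 10^{5}$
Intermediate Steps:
$D{\left(o,K \right)} = \frac{1}{2} + \frac{107 K}{124353}$ ($D{\left(o,K \right)} = \frac{1}{2} - \frac{\frac{K}{337} + \frac{K}{-123}}{6} = \frac{1}{2} - \frac{K \frac{1}{337} + K \left(- \frac{1}{123}\right)}{6} = \frac{1}{2} - \frac{\frac{K}{337} - \frac{K}{123}}{6} = \frac{1}{2} - \frac{\left(- \frac{214}{41451}\right) K}{6} = \frac{1}{2} + \frac{107 K}{124353}$)
$D{\left(-610,1500 \right)} + 273455 = \left(\frac{1}{2} + \frac{107}{124353} \cdot 1500\right) + 273455 = \left(\frac{1}{2} + \frac{53500}{41451}\right) + 273455 = \frac{148451}{82902} + 273455 = \frac{22670114861}{82902}$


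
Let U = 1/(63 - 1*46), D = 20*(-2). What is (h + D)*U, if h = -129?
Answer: -169/17 ≈ -9.9412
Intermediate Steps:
D = -40
U = 1/17 (U = 1/(63 - 46) = 1/17 ≈ 0.058824)
(h + D)*U = (-129 - 40)*(1/17) = -169*1/17 = -169/17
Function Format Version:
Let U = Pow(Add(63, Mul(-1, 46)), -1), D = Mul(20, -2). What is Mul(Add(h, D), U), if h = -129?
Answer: Rational(-169, 17) ≈ -9.9412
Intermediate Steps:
D = -40
U = Rational(1, 17) (U = Pow(Add(63, -46), -1) = Pow(17, -1) = Rational(1, 17) ≈ 0.058824)
Mul(Add(h, D), U) = Mul(Add(-129, -40), Rational(1, 17)) = Mul(-169, Rational(1, 17)) = Rational(-169, 17)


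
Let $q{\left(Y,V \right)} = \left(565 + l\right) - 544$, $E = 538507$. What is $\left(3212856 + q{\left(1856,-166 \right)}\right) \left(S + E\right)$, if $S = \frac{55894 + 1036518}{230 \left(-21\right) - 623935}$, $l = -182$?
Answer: $\frac{217559375614323777}{125753} \approx 1.7301 \cdot 10^{12}$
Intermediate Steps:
$S = - \frac{1092412}{628765}$ ($S = \frac{1092412}{-4830 - 623935} = \frac{1092412}{-628765} = 1092412 \left(- \frac{1}{628765}\right) = - \frac{1092412}{628765} \approx -1.7374$)
$q{\left(Y,V \right)} = -161$ ($q{\left(Y,V \right)} = \left(565 - 182\right) - 544 = 383 - 544 = -161$)
$\left(3212856 + q{\left(1856,-166 \right)}\right) \left(S + E\right) = \left(3212856 - 161\right) \left(- \frac{1092412}{628765} + 538507\right) = 3212695 \cdot \frac{338593261443}{628765} = \frac{217559375614323777}{125753}$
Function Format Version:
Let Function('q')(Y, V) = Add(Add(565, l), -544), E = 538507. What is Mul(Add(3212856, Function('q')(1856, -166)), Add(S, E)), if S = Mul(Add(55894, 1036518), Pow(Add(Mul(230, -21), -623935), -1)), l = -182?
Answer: Rational(217559375614323777, 125753) ≈ 1.7301e+12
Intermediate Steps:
S = Rational(-1092412, 628765) (S = Mul(1092412, Pow(Add(-4830, -623935), -1)) = Mul(1092412, Pow(-628765, -1)) = Mul(1092412, Rational(-1, 628765)) = Rational(-1092412, 628765) ≈ -1.7374)
Function('q')(Y, V) = -161 (Function('q')(Y, V) = Add(Add(565, -182), -544) = Add(383, -544) = -161)
Mul(Add(3212856, Function('q')(1856, -166)), Add(S, E)) = Mul(Add(3212856, -161), Add(Rational(-1092412, 628765), 538507)) = Mul(3212695, Rational(338593261443, 628765)) = Rational(217559375614323777, 125753)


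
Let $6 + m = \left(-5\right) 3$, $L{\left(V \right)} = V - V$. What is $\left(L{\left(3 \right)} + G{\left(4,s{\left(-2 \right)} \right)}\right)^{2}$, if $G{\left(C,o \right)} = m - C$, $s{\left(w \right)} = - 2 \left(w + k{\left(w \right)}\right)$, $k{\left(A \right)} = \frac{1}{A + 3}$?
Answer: $625$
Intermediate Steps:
$k{\left(A \right)} = \frac{1}{3 + A}$
$L{\left(V \right)} = 0$
$s{\left(w \right)} = - 2 w - \frac{2}{3 + w}$ ($s{\left(w \right)} = - 2 \left(w + \frac{1}{3 + w}\right) = - 2 w - \frac{2}{3 + w}$)
$m = -21$ ($m = -6 - 15 = -21$)
$G{\left(C,o \right)} = -21 - C$
$\left(L{\left(3 \right)} + G{\left(4,s{\left(-2 \right)} \right)}\right)^{2} = \left(0 - 25\right)^{2} = \left(-25\right)^{2} = 625$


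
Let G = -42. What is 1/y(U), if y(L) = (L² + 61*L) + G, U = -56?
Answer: -1/322 ≈ -0.0031056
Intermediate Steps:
y(L) = -42 + L² + 61*L (y(L) = (L² + 61*L) - 42 = -42 + L² + 61*L)
1/y(U) = 1/(-42 + (-56)² + 61*(-56)) = 1/(-42 + 3136 - 3416) = 1/(-322) = -1/322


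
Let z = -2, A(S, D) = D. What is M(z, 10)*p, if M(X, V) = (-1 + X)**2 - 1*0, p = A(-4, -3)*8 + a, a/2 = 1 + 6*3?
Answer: 126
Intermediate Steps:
a = 38 (a = 2*(1 + 6*3) = 2*(1 + 18) = 2*19 = 38)
p = 14 (p = -3*8 + 38 = -24 + 38 = 14)
M(X, V) = (-1 + X)**2 (M(X, V) = (-1 + X)**2 + 0 = (-1 + X)**2)
M(z, 10)*p = (-1 - 2)**2*14 = (-3)**2*14 = 9*14 = 126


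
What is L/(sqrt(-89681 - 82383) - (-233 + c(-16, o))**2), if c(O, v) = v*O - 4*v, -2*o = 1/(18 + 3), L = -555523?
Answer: 307440077955633/29923945700395 + 432154674252*I*sqrt(10754)/568554968307505 ≈ 10.274 + 0.078823*I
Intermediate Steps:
o = -1/42 (o = -1/(2*(18 + 3)) = -1/2/21 = -1/2*1/21 = -1/42 ≈ -0.023810)
c(O, v) = -4*v + O*v (c(O, v) = O*v - 4*v = -4*v + O*v)
L/(sqrt(-89681 - 82383) - (-233 + c(-16, o))**2) = -555523/(sqrt(-89681 - 82383) - (-233 - (-4 - 16)/42)**2) = -555523/(sqrt(-172064) - (-233 - 1/42*(-20))**2) = -555523/(4*I*sqrt(10754) - (-233 + 10/21)**2) = -555523/(4*I*sqrt(10754) - (-4883/21)**2) = -555523/(4*I*sqrt(10754) - 1*23843689/441) = -555523/(4*I*sqrt(10754) - 23843689/441) = -555523/(-23843689/441 + 4*I*sqrt(10754))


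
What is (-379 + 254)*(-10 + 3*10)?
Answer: -2500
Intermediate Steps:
(-379 + 254)*(-10 + 3*10) = -125*(-10 + 30) = -125*20 = -2500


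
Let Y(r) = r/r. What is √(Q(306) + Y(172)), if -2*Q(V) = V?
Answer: 2*I*√38 ≈ 12.329*I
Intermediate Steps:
Q(V) = -V/2
Y(r) = 1
√(Q(306) + Y(172)) = √(-½*306 + 1) = √(-153 + 1) = √(-152) = 2*I*√38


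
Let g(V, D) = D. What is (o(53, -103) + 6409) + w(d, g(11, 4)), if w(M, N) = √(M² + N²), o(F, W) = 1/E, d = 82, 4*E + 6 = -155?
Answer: 1031845/161 + 2*√1685 ≈ 6491.1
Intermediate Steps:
E = -161/4 (E = -3/2 + (¼)*(-155) = -3/2 - 155/4 = -161/4 ≈ -40.250)
o(F, W) = -4/161 (o(F, W) = 1/(-161/4) = -4/161)
(o(53, -103) + 6409) + w(d, g(11, 4)) = (-4/161 + 6409) + √(82² + 4²) = 1031845/161 + √(6724 + 16) = 1031845/161 + √6740 = 1031845/161 + 2*√1685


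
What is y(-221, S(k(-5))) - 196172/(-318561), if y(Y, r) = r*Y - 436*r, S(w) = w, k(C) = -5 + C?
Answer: 2093141942/318561 ≈ 6570.6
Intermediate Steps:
y(Y, r) = -436*r + Y*r (y(Y, r) = Y*r - 436*r = -436*r + Y*r)
y(-221, S(k(-5))) - 196172/(-318561) = (-5 - 5)*(-436 - 221) - 196172/(-318561) = -10*(-657) - 196172*(-1/318561) = 6570 + 196172/318561 = 2093141942/318561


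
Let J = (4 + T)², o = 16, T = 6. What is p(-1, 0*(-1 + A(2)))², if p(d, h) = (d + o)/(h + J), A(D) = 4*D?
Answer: 9/400 ≈ 0.022500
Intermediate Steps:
J = 100 (J = (4 + 6)² = 10² = 100)
p(d, h) = (16 + d)/(100 + h) (p(d, h) = (d + 16)/(h + 100) = (16 + d)/(100 + h))
p(-1, 0*(-1 + A(2)))² = ((16 - 1)/(100 + 0*(-1 + 4*2)))² = (15/(100 + 0*(-1 + 8)))² = (15/(100 + 0*7))² = (15/(100 + 0))² = (15/100)² = ((1/100)*15)² = (3/20)² = 9/400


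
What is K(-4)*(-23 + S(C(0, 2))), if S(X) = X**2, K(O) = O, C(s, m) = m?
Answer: 76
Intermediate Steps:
K(-4)*(-23 + S(C(0, 2))) = -4*(-23 + 2**2) = -4*(-23 + 4) = -4*(-19) = 76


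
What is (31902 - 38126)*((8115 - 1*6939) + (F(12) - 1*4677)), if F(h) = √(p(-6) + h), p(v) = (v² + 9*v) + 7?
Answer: 21784000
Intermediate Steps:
p(v) = 7 + v² + 9*v
F(h) = √(-11 + h) (F(h) = √((7 + (-6)² + 9*(-6)) + h) = √((7 + 36 - 54) + h) = √(-11 + h))
(31902 - 38126)*((8115 - 1*6939) + (F(12) - 1*4677)) = (31902 - 38126)*((8115 - 1*6939) + (√(-11 + 12) - 1*4677)) = -6224*((8115 - 6939) + (√1 - 4677)) = -6224*(1176 + (1 - 4677)) = -6224*(1176 - 4676) = -6224*(-3500) = 21784000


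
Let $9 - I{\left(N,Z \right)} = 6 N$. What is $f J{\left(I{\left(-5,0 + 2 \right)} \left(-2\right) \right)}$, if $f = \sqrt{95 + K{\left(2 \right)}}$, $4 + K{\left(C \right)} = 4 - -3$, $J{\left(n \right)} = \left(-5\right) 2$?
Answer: $- 70 \sqrt{2} \approx -98.995$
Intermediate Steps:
$I{\left(N,Z \right)} = 9 - 6 N$
$J{\left(n \right)} = -10$
$K{\left(C \right)} = 3$ ($K{\left(C \right)} = -4 + \left(4 - -3\right) = -4 + \left(4 + 3\right) = -4 + 7 = 3$)
$f = 7 \sqrt{2}$ ($f = \sqrt{95 + 3} = \sqrt{98} = 7 \sqrt{2} \approx 9.8995$)
$f J{\left(I{\left(-5,0 + 2 \right)} \left(-2\right) \right)} = 7 \sqrt{2} \left(-10\right) = - 70 \sqrt{2}$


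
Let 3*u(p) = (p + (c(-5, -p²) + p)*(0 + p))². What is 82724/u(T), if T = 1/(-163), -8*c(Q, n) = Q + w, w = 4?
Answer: 11212002147257088/2128681 ≈ 5.2671e+9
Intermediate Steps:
c(Q, n) = -½ - Q/8 (c(Q, n) = -(Q + 4)/8 = -(4 + Q)/8 = -½ - Q/8)
T = -1/163 ≈ -0.0061350
u(p) = (p + p*(⅛ + p))²/3 (u(p) = (p + ((-½ - ⅛*(-5)) + p)*(0 + p))²/3 = (p + ((-½ + 5/8) + p)*p)²/3 = (p + (⅛ + p)*p)²/3 = (p + p*(⅛ + p))²/3)
82724/u(T) = 82724/(((-1/163)²*(9 + 8*(-1/163))²/192)) = 82724/(((1/192)*(1/26569)*(9 - 8/163)²)) = 82724/(((1/192)*(1/26569)*(1459/163)²)) = 82724/(((1/192)*(1/26569)*(2128681/26569))) = 82724/(2128681/135535058112) = 82724*(135535058112/2128681) = 11212002147257088/2128681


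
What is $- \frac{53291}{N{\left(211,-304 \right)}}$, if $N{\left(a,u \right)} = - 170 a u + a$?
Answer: $- \frac{331}{67731} \approx -0.004887$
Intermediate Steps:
$N{\left(a,u \right)} = a - 170 a u$ ($N{\left(a,u \right)} = - 170 a u + a = a - 170 a u$)
$- \frac{53291}{N{\left(211,-304 \right)}} = - \frac{53291}{211 \left(1 - -51680\right)} = - \frac{53291}{211 \left(1 + 51680\right)} = - \frac{53291}{211 \cdot 51681} = - \frac{53291}{10904691} = \left(-53291\right) \frac{1}{10904691} = - \frac{331}{67731}$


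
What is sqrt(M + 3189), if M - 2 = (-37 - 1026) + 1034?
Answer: sqrt(3162) ≈ 56.232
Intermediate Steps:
M = -27 (M = 2 + ((-37 - 1026) + 1034) = 2 + (-1063 + 1034) = 2 - 29 = -27)
sqrt(M + 3189) = sqrt(-27 + 3189) = sqrt(3162)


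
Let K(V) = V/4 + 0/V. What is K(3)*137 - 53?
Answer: 199/4 ≈ 49.750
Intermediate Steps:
K(V) = V/4 (K(V) = V*(¼) + 0 = V/4 + 0 = V/4)
K(3)*137 - 53 = ((¼)*3)*137 - 53 = (¾)*137 - 53 = 411/4 - 53 = 199/4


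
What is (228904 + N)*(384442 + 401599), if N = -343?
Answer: 179658317001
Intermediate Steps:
(228904 + N)*(384442 + 401599) = (228904 - 343)*(384442 + 401599) = 228561*786041 = 179658317001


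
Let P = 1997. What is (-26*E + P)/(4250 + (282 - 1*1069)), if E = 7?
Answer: 1815/3463 ≈ 0.52411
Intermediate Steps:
(-26*E + P)/(4250 + (282 - 1*1069)) = (-26*7 + 1997)/(4250 + (282 - 1*1069)) = (-182 + 1997)/(4250 + (282 - 1069)) = 1815/(4250 - 787) = 1815/3463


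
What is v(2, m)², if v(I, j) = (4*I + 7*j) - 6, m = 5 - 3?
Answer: 256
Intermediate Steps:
m = 2
v(I, j) = -6 + 4*I + 7*j
v(2, m)² = (-6 + 4*2 + 7*2)² = (-6 + 8 + 14)² = 16² = 256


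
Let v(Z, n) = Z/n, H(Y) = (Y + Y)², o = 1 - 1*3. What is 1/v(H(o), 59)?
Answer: 59/16 ≈ 3.6875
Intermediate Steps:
o = -2 (o = 1 - 3 = -2)
H(Y) = 4*Y² (H(Y) = (2*Y)² = 4*Y²)
1/v(H(o), 59) = 1/((4*(-2)²)/59) = 1/((4*4)*(1/59)) = 1/(16*(1/59)) = 1/(16/59) = 59/16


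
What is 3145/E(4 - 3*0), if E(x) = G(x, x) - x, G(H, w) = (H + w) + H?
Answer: 3145/8 ≈ 393.13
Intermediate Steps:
G(H, w) = w + 2*H
E(x) = 2*x (E(x) = (x + 2*x) - x = 3*x - x = 2*x)
3145/E(4 - 3*0) = 3145/((2*(4 - 3*0))) = 3145/((2*(4 + 0))) = 3145/((2*4)) = 3145/8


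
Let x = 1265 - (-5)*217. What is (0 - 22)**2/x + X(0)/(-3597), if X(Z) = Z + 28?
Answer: 837574/4226475 ≈ 0.19817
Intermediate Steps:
X(Z) = 28 + Z
x = 2350 (x = 1265 - 1*(-1085) = 1265 + 1085 = 2350)
(0 - 22)**2/x + X(0)/(-3597) = (0 - 22)**2/2350 + (28 + 0)/(-3597) = (-22)**2*(1/2350) + 28*(-1/3597) = 484*(1/2350) - 28/3597 = 242/1175 - 28/3597 = 837574/4226475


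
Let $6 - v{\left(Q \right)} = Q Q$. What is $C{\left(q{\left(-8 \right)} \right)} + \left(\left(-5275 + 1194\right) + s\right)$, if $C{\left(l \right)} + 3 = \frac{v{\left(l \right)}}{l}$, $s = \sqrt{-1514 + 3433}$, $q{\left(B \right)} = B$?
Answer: $- \frac{16307}{4} + \sqrt{1919} \approx -4032.9$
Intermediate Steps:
$v{\left(Q \right)} = 6 - Q^{2}$ ($v{\left(Q \right)} = 6 - Q Q = 6 - Q^{2}$)
$s = \sqrt{1919} \approx 43.806$
$C{\left(l \right)} = -3 + \frac{6 - l^{2}}{l}$
$C{\left(q{\left(-8 \right)} \right)} + \left(\left(-5275 + 1194\right) + s\right) = \left(-3 - -8 + \frac{6}{-8}\right) + \left(\left(-5275 + 1194\right) + \sqrt{1919}\right) = \left(-3 + 8 + 6 \left(- \frac{1}{8}\right)\right) - \left(4081 - \sqrt{1919}\right) = \left(-3 + 8 - \frac{3}{4}\right) - \left(4081 - \sqrt{1919}\right) = \frac{17}{4} - \left(4081 - \sqrt{1919}\right) = - \frac{16307}{4} + \sqrt{1919}$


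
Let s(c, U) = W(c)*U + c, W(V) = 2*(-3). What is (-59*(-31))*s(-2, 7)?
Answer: -80476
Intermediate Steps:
W(V) = -6
s(c, U) = c - 6*U (s(c, U) = -6*U + c = c - 6*U)
(-59*(-31))*s(-2, 7) = (-59*(-31))*(-2 - 6*7) = 1829*(-2 - 42) = 1829*(-44) = -80476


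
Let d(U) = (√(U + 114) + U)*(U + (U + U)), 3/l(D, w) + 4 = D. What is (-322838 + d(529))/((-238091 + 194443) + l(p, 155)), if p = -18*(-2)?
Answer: -1271840/107441 - 50784*√643/1396733 ≈ -12.760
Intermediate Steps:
p = 36
l(D, w) = 3/(-4 + D)
d(U) = 3*U*(U + √(114 + U)) (d(U) = (√(114 + U) + U)*(U + 2*U) = (U + √(114 + U))*(3*U) = 3*U*(U + √(114 + U)))
(-322838 + d(529))/((-238091 + 194443) + l(p, 155)) = (-322838 + 3*529*(529 + √(114 + 529)))/((-238091 + 194443) + 3/(-4 + 36)) = (-322838 + 3*529*(529 + √643))/(-43648 + 3/32) = (-322838 + (839523 + 1587*√643))/(-43648 + 3*(1/32)) = (516685 + 1587*√643)/(-43648 + 3/32) = (516685 + 1587*√643)/(-1396733/32) = (516685 + 1587*√643)*(-32/1396733) = -1271840/107441 - 50784*√643/1396733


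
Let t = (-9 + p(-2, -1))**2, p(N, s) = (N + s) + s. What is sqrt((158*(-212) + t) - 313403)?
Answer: I*sqrt(346730) ≈ 588.84*I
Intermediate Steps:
p(N, s) = N + 2*s
t = 169 (t = (-9 + (-2 + 2*(-1)))**2 = (-9 + (-2 - 2))**2 = (-9 - 4)**2 = (-13)**2 = 169)
sqrt((158*(-212) + t) - 313403) = sqrt((158*(-212) + 169) - 313403) = sqrt((-33496 + 169) - 313403) = sqrt(-33327 - 313403) = sqrt(-346730) = I*sqrt(346730)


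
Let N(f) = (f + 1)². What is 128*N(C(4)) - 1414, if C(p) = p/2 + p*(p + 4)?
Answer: 155386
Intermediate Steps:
C(p) = p/2 + p*(4 + p) (C(p) = p*(½) + p*(4 + p) = p/2 + p*(4 + p))
N(f) = (1 + f)²
128*N(C(4)) - 1414 = 128*(1 + (½)*4*(9 + 2*4))² - 1414 = 128*(1 + (½)*4*(9 + 8))² - 1414 = 128*(1 + (½)*4*17)² - 1414 = 128*(1 + 34)² - 1414 = 128*35² - 1414 = 128*1225 - 1414 = 156800 - 1414 = 155386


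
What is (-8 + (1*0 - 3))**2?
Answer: 121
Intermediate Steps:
(-8 + (1*0 - 3))**2 = (-8 + (0 - 3))**2 = (-8 - 3)**2 = (-11)**2 = 121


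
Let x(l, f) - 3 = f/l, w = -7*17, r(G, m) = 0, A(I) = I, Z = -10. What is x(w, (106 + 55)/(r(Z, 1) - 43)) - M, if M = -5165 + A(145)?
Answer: 3671836/731 ≈ 5023.0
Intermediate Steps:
w = -119
x(l, f) = 3 + f/l
M = -5020 (M = -5165 + 145 = -5020)
x(w, (106 + 55)/(r(Z, 1) - 43)) - M = (3 + ((106 + 55)/(0 - 43))/(-119)) - 1*(-5020) = (3 + (161/(-43))*(-1/119)) + 5020 = (3 + (161*(-1/43))*(-1/119)) + 5020 = (3 - 161/43*(-1/119)) + 5020 = (3 + 23/731) + 5020 = 2216/731 + 5020 = 3671836/731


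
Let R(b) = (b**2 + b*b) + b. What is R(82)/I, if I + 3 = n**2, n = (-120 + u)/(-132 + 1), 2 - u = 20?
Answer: -7036010/983 ≈ -7157.7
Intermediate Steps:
u = -18 (u = 2 - 1*20 = 2 - 20 = -18)
R(b) = b + 2*b**2 (R(b) = (b**2 + b**2) + b = 2*b**2 + b = b + 2*b**2)
n = 138/131 (n = (-120 - 18)/(-132 + 1) = -138/(-131) = -138*(-1/131) = 138/131 ≈ 1.0534)
I = -32439/17161 (I = -3 + (138/131)**2 = -3 + 19044/17161 = -32439/17161 ≈ -1.8903)
R(82)/I = (82*(1 + 2*82))/(-32439/17161) = (82*(1 + 164))*(-17161/32439) = (82*165)*(-17161/32439) = 13530*(-17161/32439) = -7036010/983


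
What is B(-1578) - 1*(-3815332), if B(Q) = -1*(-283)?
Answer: 3815615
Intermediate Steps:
B(Q) = 283
B(-1578) - 1*(-3815332) = 283 - 1*(-3815332) = 283 + 3815332 = 3815615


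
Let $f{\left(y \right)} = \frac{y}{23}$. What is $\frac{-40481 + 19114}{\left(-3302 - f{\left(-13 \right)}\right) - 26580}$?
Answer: $\frac{491441}{687273} \approx 0.71506$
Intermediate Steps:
$f{\left(y \right)} = \frac{y}{23}$ ($f{\left(y \right)} = y \frac{1}{23} = \frac{y}{23}$)
$\frac{-40481 + 19114}{\left(-3302 - f{\left(-13 \right)}\right) - 26580} = \frac{-40481 + 19114}{\left(-3302 - \frac{1}{23} \left(-13\right)\right) - 26580} = - \frac{21367}{\left(-3302 - - \frac{13}{23}\right) - 26580} = - \frac{21367}{\left(-3302 + \frac{13}{23}\right) - 26580} = - \frac{21367}{- \frac{75933}{23} - 26580} = - \frac{21367}{- \frac{687273}{23}} = \left(-21367\right) \left(- \frac{23}{687273}\right) = \frac{491441}{687273}$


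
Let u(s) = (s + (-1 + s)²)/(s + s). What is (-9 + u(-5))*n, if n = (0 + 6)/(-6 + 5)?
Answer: 363/5 ≈ 72.600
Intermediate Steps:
n = -6 (n = 6/(-1) = 6*(-1) = -6)
u(s) = (s + (-1 + s)²)/(2*s) (u(s) = (s + (-1 + s)²)/((2*s)) = (s + (-1 + s)²)*(1/(2*s)) = (s + (-1 + s)²)/(2*s))
(-9 + u(-5))*n = (-9 + (½)*(-5 + (-1 - 5)²)/(-5))*(-6) = (-9 + (½)*(-⅕)*(-5 + (-6)²))*(-6) = (-9 + (½)*(-⅕)*(-5 + 36))*(-6) = (-9 + (½)*(-⅕)*31)*(-6) = (-9 - 31/10)*(-6) = -121/10*(-6) = 363/5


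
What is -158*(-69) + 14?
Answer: 10916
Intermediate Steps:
-158*(-69) + 14 = 10902 + 14 = 10916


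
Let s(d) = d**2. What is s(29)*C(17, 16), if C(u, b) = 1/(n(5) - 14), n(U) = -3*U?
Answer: -29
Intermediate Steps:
C(u, b) = -1/29 (C(u, b) = 1/(-3*5 - 14) = 1/(-15 - 14) = 1/(-29) = -1/29)
s(29)*C(17, 16) = 29**2*(-1/29) = 841*(-1/29) = -29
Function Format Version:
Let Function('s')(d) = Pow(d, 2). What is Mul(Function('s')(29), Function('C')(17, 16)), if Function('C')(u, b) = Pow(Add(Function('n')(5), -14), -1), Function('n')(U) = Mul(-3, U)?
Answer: -29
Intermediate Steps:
Function('C')(u, b) = Rational(-1, 29) (Function('C')(u, b) = Pow(Add(Mul(-3, 5), -14), -1) = Pow(Add(-15, -14), -1) = Pow(-29, -1) = Rational(-1, 29))
Mul(Function('s')(29), Function('C')(17, 16)) = Mul(Pow(29, 2), Rational(-1, 29)) = Mul(841, Rational(-1, 29)) = -29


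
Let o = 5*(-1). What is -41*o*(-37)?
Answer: -7585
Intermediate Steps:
o = -5
-41*o*(-37) = -41*(-5)*(-37) = 205*(-37) = -7585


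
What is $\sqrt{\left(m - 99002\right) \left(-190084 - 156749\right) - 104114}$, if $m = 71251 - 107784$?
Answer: $\sqrt{47007906541} \approx 2.1681 \cdot 10^{5}$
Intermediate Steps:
$m = -36533$ ($m = 71251 - 107784 = -36533$)
$\sqrt{\left(m - 99002\right) \left(-190084 - 156749\right) - 104114} = \sqrt{\left(-36533 - 99002\right) \left(-190084 - 156749\right) - 104114} = \sqrt{\left(-135535\right) \left(-346833\right) - 104114} = \sqrt{47008010655 - 104114} = \sqrt{47007906541}$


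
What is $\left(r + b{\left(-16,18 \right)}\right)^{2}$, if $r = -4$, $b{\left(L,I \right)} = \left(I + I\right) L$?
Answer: $336400$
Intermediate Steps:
$b{\left(L,I \right)} = 2 I L$
$\left(r + b{\left(-16,18 \right)}\right)^{2} = \left(-4 + 2 \cdot 18 \left(-16\right)\right)^{2} = \left(-4 - 576\right)^{2} = \left(-580\right)^{2} = 336400$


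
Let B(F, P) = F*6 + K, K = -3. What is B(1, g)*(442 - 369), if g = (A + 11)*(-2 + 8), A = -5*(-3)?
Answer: 219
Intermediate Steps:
A = 15
g = 156 (g = (15 + 11)*(-2 + 8) = 26*6 = 156)
B(F, P) = -3 + 6*F (B(F, P) = F*6 - 3 = 6*F - 3 = -3 + 6*F)
B(1, g)*(442 - 369) = (-3 + 6*1)*(442 - 369) = (-3 + 6)*73 = 3*73 = 219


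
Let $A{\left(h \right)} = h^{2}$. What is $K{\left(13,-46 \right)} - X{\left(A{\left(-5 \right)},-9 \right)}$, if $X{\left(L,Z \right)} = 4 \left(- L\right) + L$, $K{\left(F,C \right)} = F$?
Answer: $88$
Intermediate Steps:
$X{\left(L,Z \right)} = - 3 L$ ($X{\left(L,Z \right)} = - 4 L + L = - 3 L$)
$K{\left(13,-46 \right)} - X{\left(A{\left(-5 \right)},-9 \right)} = 13 - - 3 \left(-5\right)^{2} = 13 - \left(-3\right) 25 = 13 - -75 = 13 + 75 = 88$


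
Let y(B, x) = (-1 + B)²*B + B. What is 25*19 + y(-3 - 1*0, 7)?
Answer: 424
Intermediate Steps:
y(B, x) = B + B*(-1 + B)² (y(B, x) = B*(-1 + B)² + B = B + B*(-1 + B)²)
25*19 + y(-3 - 1*0, 7) = 25*19 + (-3 - 1*0)*(1 + (-1 + (-3 - 1*0))²) = 475 + (-3 + 0)*(1 + (-1 + (-3 + 0))²) = 475 - 3*(1 + (-1 - 3)²) = 475 - 3*(1 + (-4)²) = 475 - 3*(1 + 16) = 475 - 3*17 = 475 - 51 = 424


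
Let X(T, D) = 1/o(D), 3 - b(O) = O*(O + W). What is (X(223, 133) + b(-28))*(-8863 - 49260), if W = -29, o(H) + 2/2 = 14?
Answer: 92585468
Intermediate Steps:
o(H) = 13 (o(H) = -1 + 14 = 13)
b(O) = 3 - O*(-29 + O) (b(O) = 3 - O*(O - 29) = 3 - O*(-29 + O))
X(T, D) = 1/13
(X(223, 133) + b(-28))*(-8863 - 49260) = (1/13 + (3 - 1*(-28)² + 29*(-28)))*(-8863 - 49260) = (1/13 + (3 - 1*784 - 812))*(-58123) = (1/13 + (3 - 784 - 812))*(-58123) = (1/13 - 1593)*(-58123) = -20708/13*(-58123) = 92585468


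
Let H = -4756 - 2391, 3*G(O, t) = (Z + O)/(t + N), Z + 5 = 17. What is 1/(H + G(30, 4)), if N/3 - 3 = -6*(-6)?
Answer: -121/864773 ≈ -0.00013992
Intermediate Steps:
Z = 12 (Z = -5 + 17 = 12)
N = 117 (N = 9 + 3*(-6*(-6)) = 9 + 3*36 = 9 + 108 = 117)
G(O, t) = (12 + O)/(3*(117 + t)) (G(O, t) = ((12 + O)/(t + 117))/3 = ((12 + O)/(117 + t))/3 = (12 + O)/(3*(117 + t)))
H = -7147
1/(H + G(30, 4)) = 1/(-7147 + (12 + 30)/(3*(117 + 4))) = 1/(-7147 + (⅓)*42/121) = 1/(-7147 + (⅓)*(1/121)*42) = 1/(-7147 + 14/121) = 1/(-864773/121) = -121/864773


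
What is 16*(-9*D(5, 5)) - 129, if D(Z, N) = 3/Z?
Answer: -1077/5 ≈ -215.40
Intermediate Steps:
16*(-9*D(5, 5)) - 129 = 16*(-27/5) - 129 = -432/5 - 129 = -1077/5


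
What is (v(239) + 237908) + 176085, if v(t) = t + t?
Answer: 414471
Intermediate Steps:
v(t) = 2*t
(v(239) + 237908) + 176085 = (2*239 + 237908) + 176085 = (478 + 237908) + 176085 = 238386 + 176085 = 414471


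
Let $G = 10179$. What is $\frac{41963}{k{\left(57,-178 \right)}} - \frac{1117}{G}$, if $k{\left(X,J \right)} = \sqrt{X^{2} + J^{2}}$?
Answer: $- \frac{1117}{10179} + \frac{41963 \sqrt{34933}}{34933} \approx 224.41$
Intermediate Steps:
$k{\left(X,J \right)} = \sqrt{J^{2} + X^{2}}$
$\frac{41963}{k{\left(57,-178 \right)}} - \frac{1117}{G} = \frac{41963}{\sqrt{\left(-178\right)^{2} + 57^{2}}} - \frac{1117}{10179} = \frac{41963}{\sqrt{31684 + 3249}} - \frac{1117}{10179} = \frac{41963}{\sqrt{34933}} - \frac{1117}{10179} = 41963 \frac{\sqrt{34933}}{34933} - \frac{1117}{10179} = \frac{41963 \sqrt{34933}}{34933} - \frac{1117}{10179} = - \frac{1117}{10179} + \frac{41963 \sqrt{34933}}{34933}$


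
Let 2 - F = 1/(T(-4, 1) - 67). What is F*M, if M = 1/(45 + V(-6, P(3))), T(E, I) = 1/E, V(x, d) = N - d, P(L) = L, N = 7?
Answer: 542/13181 ≈ 0.041120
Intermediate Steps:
V(x, d) = 7 - d
F = 542/269 (F = 2 - 1/(1/(-4) - 67) = 2 - 1/(-¼ - 67) = 2 - 1/(-269/4) = 2 - 1*(-4/269) = 2 + 4/269 = 542/269 ≈ 2.0149)
M = 1/49 (M = 1/(45 + (7 - 1*3)) = 1/(45 + (7 - 3)) = 1/(45 + 4) = 1/49 ≈ 0.020408)
F*M = (542/269)*(1/49) = 542/13181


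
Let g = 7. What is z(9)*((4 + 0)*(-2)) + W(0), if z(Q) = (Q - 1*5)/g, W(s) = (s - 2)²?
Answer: -4/7 ≈ -0.57143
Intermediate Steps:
W(s) = (-2 + s)²
z(Q) = -5/7 + Q/7 (z(Q) = (Q - 1*5)/7 = (Q - 5)*(⅐) = (-5 + Q)*(⅐) = -5/7 + Q/7)
z(9)*((4 + 0)*(-2)) + W(0) = (-5/7 + (⅐)*9)*((4 + 0)*(-2)) + (-2 + 0)² = (-5/7 + 9/7)*(4*(-2)) + (-2)² = (4/7)*(-8) + 4 = -32/7 + 4 = -4/7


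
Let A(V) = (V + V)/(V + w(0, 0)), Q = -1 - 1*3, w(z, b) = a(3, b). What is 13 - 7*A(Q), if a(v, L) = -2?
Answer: 11/3 ≈ 3.6667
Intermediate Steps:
w(z, b) = -2
Q = -4 (Q = -1 - 3 = -4)
A(V) = 2*V/(-2 + V) (A(V) = (V + V)/(V - 2) = (2*V)/(-2 + V) = 2*V/(-2 + V))
13 - 7*A(Q) = 13 - 14*(-4)/(-2 - 4) = 13 - 14*(-4)/(-6) = 13 - 14*(-4)*(-1)/6 = 13 - 7*4/3 = 13 - 28/3 = 11/3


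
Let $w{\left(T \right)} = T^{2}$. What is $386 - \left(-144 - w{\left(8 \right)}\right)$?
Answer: $594$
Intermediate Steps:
$386 - \left(-144 - w{\left(8 \right)}\right) = 386 + \left(\left(149 + 8^{2}\right) - 5\right) = 386 + \left(\left(149 + 64\right) - 5\right) = 386 + \left(213 - 5\right) = 386 + 208 = 594$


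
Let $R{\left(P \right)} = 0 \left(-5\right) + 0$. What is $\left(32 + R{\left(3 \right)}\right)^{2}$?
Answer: $1024$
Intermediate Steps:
$R{\left(P \right)} = 0$ ($R{\left(P \right)} = 0 + 0 = 0$)
$\left(32 + R{\left(3 \right)}\right)^{2} = \left(32 + 0\right)^{2} = 32^{2} = 1024$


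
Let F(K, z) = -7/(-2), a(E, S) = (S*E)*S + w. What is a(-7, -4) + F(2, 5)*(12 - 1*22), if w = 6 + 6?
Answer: -135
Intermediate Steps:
w = 12
a(E, S) = 12 + E*S² (a(E, S) = (S*E)*S + 12 = (E*S)*S + 12 = E*S² + 12 = 12 + E*S²)
F(K, z) = 7/2 (F(K, z) = -7*(-½) = 7/2)
a(-7, -4) + F(2, 5)*(12 - 1*22) = (12 - 7*(-4)²) + 7*(12 - 1*22)/2 = (12 - 7*16) + 7*(12 - 22)/2 = (12 - 112) + (7/2)*(-10) = -100 - 35 = -135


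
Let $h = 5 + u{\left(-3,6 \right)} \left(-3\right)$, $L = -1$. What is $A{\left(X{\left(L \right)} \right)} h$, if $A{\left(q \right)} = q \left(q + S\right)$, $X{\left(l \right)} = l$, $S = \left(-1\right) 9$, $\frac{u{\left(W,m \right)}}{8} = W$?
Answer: $770$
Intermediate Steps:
$u{\left(W,m \right)} = 8 W$
$S = -9$
$A{\left(q \right)} = q \left(-9 + q\right)$ ($A{\left(q \right)} = q \left(q - 9\right) = q \left(-9 + q\right)$)
$h = 77$ ($h = 5 + 8 \left(-3\right) \left(-3\right) = 5 - -72 = 5 + 72 = 77$)
$A{\left(X{\left(L \right)} \right)} h = - (-9 - 1) 77 = \left(-1\right) \left(-10\right) 77 = 10 \cdot 77 = 770$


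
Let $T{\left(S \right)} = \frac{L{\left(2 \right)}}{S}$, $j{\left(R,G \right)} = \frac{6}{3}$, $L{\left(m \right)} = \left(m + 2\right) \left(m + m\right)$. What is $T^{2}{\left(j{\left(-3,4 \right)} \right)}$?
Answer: $64$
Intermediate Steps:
$L{\left(m \right)} = 2 m \left(2 + m\right)$ ($L{\left(m \right)} = \left(2 + m\right) 2 m = 2 m \left(2 + m\right)$)
$j{\left(R,G \right)} = 2$ ($j{\left(R,G \right)} = 6 \cdot \frac{1}{3} = 2$)
$T{\left(S \right)} = \frac{16}{S}$ ($T{\left(S \right)} = \frac{2 \cdot 2 \left(2 + 2\right)}{S} = \frac{2 \cdot 2 \cdot 4}{S} = \frac{16}{S}$)
$T^{2}{\left(j{\left(-3,4 \right)} \right)} = \left(\frac{16}{2}\right)^{2} = \left(16 \cdot \frac{1}{2}\right)^{2} = 8^{2} = 64$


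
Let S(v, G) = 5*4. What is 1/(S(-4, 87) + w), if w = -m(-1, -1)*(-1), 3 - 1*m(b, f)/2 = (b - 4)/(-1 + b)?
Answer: 1/21 ≈ 0.047619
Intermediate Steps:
S(v, G) = 20
m(b, f) = 6 - 2*(-4 + b)/(-1 + b) (m(b, f) = 6 - 2*(b - 4)/(-1 + b) = 6 - 2*(-4 + b)/(-1 + b))
w = 1 (w = -2*(1 + 2*(-1))/(-1 - 1)*(-1) = -2*(1 - 2)/(-2)*(-1) = -2*(-1)*(-1)/2*(-1) = -1*1*(-1) = -1*(-1) = 1)
1/(S(-4, 87) + w) = 1/(20 + 1) = 1/21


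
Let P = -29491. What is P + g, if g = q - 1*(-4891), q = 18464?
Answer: -6136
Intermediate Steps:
g = 23355 (g = 18464 - 1*(-4891) = 18464 + 4891 = 23355)
P + g = -29491 + 23355 = -6136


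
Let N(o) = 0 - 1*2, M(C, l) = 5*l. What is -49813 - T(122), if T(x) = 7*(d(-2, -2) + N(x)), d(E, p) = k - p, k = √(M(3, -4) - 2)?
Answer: -49813 - 7*I*√22 ≈ -49813.0 - 32.833*I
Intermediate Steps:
N(o) = -2 (N(o) = 0 - 2 = -2)
k = I*√22 (k = √(5*(-4) - 2) = √(-20 - 2) = √(-22) = I*√22 ≈ 4.6904*I)
d(E, p) = -p + I*√22 (d(E, p) = I*√22 - p = -p + I*√22)
T(x) = 7*I*√22 (T(x) = 7*((-1*(-2) + I*√22) - 2) = 7*((2 + I*√22) - 2) = 7*(I*√22) = 7*I*√22)
-49813 - T(122) = -49813 - 7*I*√22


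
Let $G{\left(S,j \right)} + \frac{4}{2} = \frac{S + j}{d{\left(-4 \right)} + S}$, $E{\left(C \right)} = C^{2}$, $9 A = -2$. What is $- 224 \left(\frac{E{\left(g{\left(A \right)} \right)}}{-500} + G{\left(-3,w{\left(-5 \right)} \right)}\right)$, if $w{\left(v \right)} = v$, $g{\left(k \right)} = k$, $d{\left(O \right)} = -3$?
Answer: $\frac{1512224}{10125} \approx 149.36$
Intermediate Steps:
$A = - \frac{2}{9}$ ($A = \frac{1}{9} \left(-2\right) = - \frac{2}{9} \approx -0.22222$)
$G{\left(S,j \right)} = -2 + \frac{S + j}{-3 + S}$
$- 224 \left(\frac{E{\left(g{\left(A \right)} \right)}}{-500} + G{\left(-3,w{\left(-5 \right)} \right)}\right) = - 224 \left(\frac{\left(- \frac{2}{9}\right)^{2}}{-500} + \frac{6 - 5 - -3}{-3 - 3}\right) = - 224 \left(\frac{4}{81} \left(- \frac{1}{500}\right) + \frac{6 - 5 + 3}{-6}\right) = - 224 \left(- \frac{1}{10125} - \frac{2}{3}\right) = \left(-224\right) \left(- \frac{6751}{10125}\right) = \frac{1512224}{10125}$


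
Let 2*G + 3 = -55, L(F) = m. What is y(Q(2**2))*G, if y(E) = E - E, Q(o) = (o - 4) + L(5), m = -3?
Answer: 0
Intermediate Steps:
L(F) = -3
G = -29 (G = -3/2 + (1/2)*(-55) = -3/2 - 55/2 = -29)
Q(o) = -7 + o (Q(o) = (o - 4) - 3 = (-4 + o) - 3 = -7 + o)
y(E) = 0
y(Q(2**2))*G = 0*(-29) = 0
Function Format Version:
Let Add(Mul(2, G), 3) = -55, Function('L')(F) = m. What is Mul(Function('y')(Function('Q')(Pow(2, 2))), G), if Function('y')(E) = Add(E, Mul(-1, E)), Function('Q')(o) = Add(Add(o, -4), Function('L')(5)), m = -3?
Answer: 0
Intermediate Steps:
Function('L')(F) = -3
G = -29 (G = Add(Rational(-3, 2), Mul(Rational(1, 2), -55)) = Add(Rational(-3, 2), Rational(-55, 2)) = -29)
Function('Q')(o) = Add(-7, o) (Function('Q')(o) = Add(Add(o, -4), -3) = Add(Add(-4, o), -3) = Add(-7, o))
Function('y')(E) = 0
Mul(Function('y')(Function('Q')(Pow(2, 2))), G) = Mul(0, -29) = 0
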